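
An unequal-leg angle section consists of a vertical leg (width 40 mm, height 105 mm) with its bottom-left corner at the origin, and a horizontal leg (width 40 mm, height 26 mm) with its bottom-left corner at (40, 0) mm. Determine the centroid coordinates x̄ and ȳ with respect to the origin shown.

x̄ = 27.94 mm, ȳ = 44.66 mm

vertical leg: A = 40 × 105 = 4200.00, centroid at (20.00, 52.50).
horizontal leg: A = 40 × 26 = 1040.00, centroid at (60.00, 13.00).
ΣA = 5240.00 mm²
ΣAx̄ = (4200.00)(20.00) + (1040.00)(60.00) = 146400.00 mm³
ΣAȳ = (4200.00)(52.50) + (1040.00)(13.00) = 234020.00 mm³
x̄ = 146400.00 / 5240.00 = 27.94 mm
ȳ = 234020.00 / 5240.00 = 44.66 mm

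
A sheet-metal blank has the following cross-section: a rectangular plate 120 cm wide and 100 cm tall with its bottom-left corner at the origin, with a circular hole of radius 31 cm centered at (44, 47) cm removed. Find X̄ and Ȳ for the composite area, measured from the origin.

plate: A = 120 × 100 = 12000.00, centroid at (60.00, 50.00).
hole: A = −π·31² = -3019.07, centroid at (44.00, 47.00).
ΣA = 8980.93 cm²
ΣAX̄ = (12000.00)(60.00) + (-3019.07)(44.00) = 587160.90 cm³
ΣAȲ = (12000.00)(50.00) + (-3019.07)(47.00) = 458103.68 cm³
X̄ = 587160.90 / 8980.93 = 65.38 cm
Ȳ = 458103.68 / 8980.93 = 51.01 cm

X̄ = 65.38 cm, Ȳ = 51.01 cm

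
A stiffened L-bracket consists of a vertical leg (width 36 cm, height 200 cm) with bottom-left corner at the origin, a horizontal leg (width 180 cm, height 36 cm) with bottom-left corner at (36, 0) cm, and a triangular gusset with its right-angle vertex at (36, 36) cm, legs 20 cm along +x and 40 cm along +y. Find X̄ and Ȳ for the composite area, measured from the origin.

X̄ = 68.41 cm, Ȳ = 60.82 cm

Part | A | x̄ᵢ | ȳᵢ | A·x̄ᵢ | A·ȳᵢ
vertical leg | 7200.00 | 18.00 | 100.00 | 129600.00 | 720000.00
horizontal leg | 6480.00 | 126.00 | 18.00 | 816480.00 | 116640.00
gusset | 400.00 | 42.67 | 49.33 | 17066.67 | 19733.33
Σ | 14080.00 |  |  | 963146.67 | 856373.33
X̄ = 963146.67 / 14080.00 = 68.41 cm
Ȳ = 856373.33 / 14080.00 = 60.82 cm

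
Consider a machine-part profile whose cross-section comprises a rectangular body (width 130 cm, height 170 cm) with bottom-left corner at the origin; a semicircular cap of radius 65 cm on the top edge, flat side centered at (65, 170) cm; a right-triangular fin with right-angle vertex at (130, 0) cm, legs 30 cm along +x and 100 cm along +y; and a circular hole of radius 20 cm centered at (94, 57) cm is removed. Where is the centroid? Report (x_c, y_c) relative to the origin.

rectangular body: A = 130 × 170 = 22100.00, centroid at (65.00, 85.00).
semicircular top: A = ½π·65² = 6636.61, centroid at (65.00, 197.59).
triangular fin: A = ½·30·100 = 1500.00, centroid at (140.00, 33.33).
hole: A = −π·20² = -1256.64, centroid at (94.00, 57.00).
ΣA = 28979.98 cm²
ΣAx_c = (22100.00)(65.00) + (6636.61)(65.00) + (1500.00)(140.00) + (-1256.64)(94.00) = 1959756.06 cm³
ΣAy_c = (22100.00)(85.00) + (6636.61)(197.59) + (1500.00)(33.33) + (-1256.64)(57.00) = 3168179.48 cm³
x_c = 1959756.06 / 28979.98 = 67.62 cm
y_c = 3168179.48 / 28979.98 = 109.32 cm

x_c = 67.62 cm, y_c = 109.32 cm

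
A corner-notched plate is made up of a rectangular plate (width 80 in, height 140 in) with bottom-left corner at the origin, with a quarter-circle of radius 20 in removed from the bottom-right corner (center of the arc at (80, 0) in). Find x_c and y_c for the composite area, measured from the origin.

plate: A = 80 × 140 = 11200.00, centroid at (40.00, 70.00).
removed quarter-circle: A = −¼π·20² = -314.16, centroid at (71.51, 8.49).
ΣA = 10885.84 in², ΣAx_c = 425533.93 in³, ΣAy_c = 781333.33 in³.
x_c = 425533.93/10885.84 = 39.09 in; y_c = 781333.33/10885.84 = 71.78 in.

x_c = 39.09 in, y_c = 71.78 in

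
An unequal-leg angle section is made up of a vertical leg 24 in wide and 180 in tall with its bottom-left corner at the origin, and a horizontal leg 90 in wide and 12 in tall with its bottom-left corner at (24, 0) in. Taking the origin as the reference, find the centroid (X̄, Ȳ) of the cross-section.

X̄ = 23.40 in, Ȳ = 73.20 in

vertical leg: A = 24 × 180 = 4320.00, centroid at (12.00, 90.00).
horizontal leg: A = 90 × 12 = 1080.00, centroid at (69.00, 6.00).
ΣA = 5400.00 in²
ΣAX̄ = (4320.00)(12.00) + (1080.00)(69.00) = 126360.00 in³
ΣAȲ = (4320.00)(90.00) + (1080.00)(6.00) = 395280.00 in³
X̄ = 126360.00 / 5400.00 = 23.40 in
Ȳ = 395280.00 / 5400.00 = 73.20 in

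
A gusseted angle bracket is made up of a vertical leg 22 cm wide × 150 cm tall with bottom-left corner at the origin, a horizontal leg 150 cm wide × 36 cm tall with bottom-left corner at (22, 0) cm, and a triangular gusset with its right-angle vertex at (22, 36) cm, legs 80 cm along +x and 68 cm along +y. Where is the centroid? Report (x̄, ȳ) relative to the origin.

x̄ = 60.64 cm, ȳ = 44.16 cm

Part | A | x̄ᵢ | ȳᵢ | A·x̄ᵢ | A·ȳᵢ
vertical leg | 3300.00 | 11.00 | 75.00 | 36300.00 | 247500.00
horizontal leg | 5400.00 | 97.00 | 18.00 | 523800.00 | 97200.00
gusset | 2720.00 | 48.67 | 58.67 | 132373.33 | 159573.33
Σ | 11420.00 |  |  | 692473.33 | 504273.33
x̄ = 692473.33 / 11420.00 = 60.64 cm
ȳ = 504273.33 / 11420.00 = 44.16 cm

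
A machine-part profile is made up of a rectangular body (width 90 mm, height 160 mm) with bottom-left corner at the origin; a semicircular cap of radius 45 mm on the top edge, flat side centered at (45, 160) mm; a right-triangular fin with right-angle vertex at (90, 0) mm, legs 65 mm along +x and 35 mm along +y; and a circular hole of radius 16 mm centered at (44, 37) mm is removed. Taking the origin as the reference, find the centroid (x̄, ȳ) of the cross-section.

x̄ = 49.28 mm, ȳ = 95.19 mm

rectangular body: A = 90 × 160 = 14400.00, centroid at (45.00, 80.00).
semicircular top: A = ½π·45² = 3180.86, centroid at (45.00, 179.10).
triangular fin: A = ½·65·35 = 1137.50, centroid at (111.67, 11.67).
hole: A = −π·16² = -804.25, centroid at (44.00, 37.00).
ΣA = 17914.11 mm², ΣAx̄ = 882772.75 mm³, ΣAȳ = 1705201.68 mm³.
x̄ = 882772.75/17914.11 = 49.28 mm; ȳ = 1705201.68/17914.11 = 95.19 mm.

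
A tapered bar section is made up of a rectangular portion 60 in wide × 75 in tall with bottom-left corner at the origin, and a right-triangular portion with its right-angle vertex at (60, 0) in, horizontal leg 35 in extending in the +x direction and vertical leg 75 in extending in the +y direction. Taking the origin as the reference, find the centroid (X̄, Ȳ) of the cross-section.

X̄ = 39.41 in, Ȳ = 34.68 in

rectangular portion: A = 60 × 75 = 4500.00, centroid at (30.00, 37.50).
triangular portion: A = ½·35·75 = 1312.50, centroid at (71.67, 25.00).
ΣA = 5812.50 in²
ΣAX̄ = (4500.00)(30.00) + (1312.50)(71.67) = 229062.50 in³
ΣAȲ = (4500.00)(37.50) + (1312.50)(25.00) = 201562.50 in³
X̄ = 229062.50 / 5812.50 = 39.41 in
Ȳ = 201562.50 / 5812.50 = 34.68 in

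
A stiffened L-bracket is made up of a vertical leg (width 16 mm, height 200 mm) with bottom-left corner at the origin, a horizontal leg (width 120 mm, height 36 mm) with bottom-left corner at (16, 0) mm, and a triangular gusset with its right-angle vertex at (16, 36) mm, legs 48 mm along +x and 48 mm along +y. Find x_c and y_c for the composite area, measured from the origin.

Part | A | x̄ᵢ | ȳᵢ | A·x̄ᵢ | A·ȳᵢ
vertical leg | 3200.00 | 8.00 | 100.00 | 25600.00 | 320000.00
horizontal leg | 4320.00 | 76.00 | 18.00 | 328320.00 | 77760.00
gusset | 1152.00 | 32.00 | 52.00 | 36864.00 | 59904.00
Σ | 8672.00 |  |  | 390784.00 | 457664.00
x_c = 390784.00 / 8672.00 = 45.06 mm
y_c = 457664.00 / 8672.00 = 52.77 mm

x_c = 45.06 mm, y_c = 52.77 mm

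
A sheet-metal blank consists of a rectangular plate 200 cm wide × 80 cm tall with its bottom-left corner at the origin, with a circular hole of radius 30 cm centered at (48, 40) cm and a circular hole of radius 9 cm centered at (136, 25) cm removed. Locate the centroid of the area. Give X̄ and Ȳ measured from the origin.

X̄ = 110.67 cm, Ȳ = 40.30 cm

Part | A | x̄ᵢ | ȳᵢ | A·x̄ᵢ | A·ȳᵢ
plate | 16000.00 | 100.00 | 40.00 | 1600000.00 | 640000.00
hole 1 | -2827.43 | 48.00 | 40.00 | -135716.80 | -113097.34
hole 2 | -254.47 | 136.00 | 25.00 | -34607.78 | -6361.73
Σ | 12918.10 |  |  | 1429675.41 | 520540.94
X̄ = 1429675.41 / 12918.10 = 110.67 cm
Ȳ = 520540.94 / 12918.10 = 40.30 cm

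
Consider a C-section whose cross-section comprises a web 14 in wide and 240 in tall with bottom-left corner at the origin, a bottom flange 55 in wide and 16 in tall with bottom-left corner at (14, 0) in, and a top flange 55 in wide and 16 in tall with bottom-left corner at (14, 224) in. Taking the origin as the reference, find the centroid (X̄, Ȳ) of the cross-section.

X̄ = 18.86 in, Ȳ = 120.00 in

Part | A | x̄ᵢ | ȳᵢ | A·x̄ᵢ | A·ȳᵢ
web | 3360.00 | 7.00 | 120.00 | 23520.00 | 403200.00
bottom flange | 880.00 | 41.50 | 8.00 | 36520.00 | 7040.00
top flange | 880.00 | 41.50 | 232.00 | 36520.00 | 204160.00
Σ | 5120.00 |  |  | 96560.00 | 614400.00
X̄ = 96560.00 / 5120.00 = 18.86 in
Ȳ = 614400.00 / 5120.00 = 120.00 in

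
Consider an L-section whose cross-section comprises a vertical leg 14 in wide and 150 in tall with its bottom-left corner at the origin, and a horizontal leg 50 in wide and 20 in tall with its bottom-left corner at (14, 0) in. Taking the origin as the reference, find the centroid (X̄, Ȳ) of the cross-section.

X̄ = 17.32 in, Ȳ = 54.03 in

Part | A | x̄ᵢ | ȳᵢ | A·x̄ᵢ | A·ȳᵢ
vertical leg | 2100.00 | 7.00 | 75.00 | 14700.00 | 157500.00
horizontal leg | 1000.00 | 39.00 | 10.00 | 39000.00 | 10000.00
Σ | 3100.00 |  |  | 53700.00 | 167500.00
X̄ = 53700.00 / 3100.00 = 17.32 in
Ȳ = 167500.00 / 3100.00 = 54.03 in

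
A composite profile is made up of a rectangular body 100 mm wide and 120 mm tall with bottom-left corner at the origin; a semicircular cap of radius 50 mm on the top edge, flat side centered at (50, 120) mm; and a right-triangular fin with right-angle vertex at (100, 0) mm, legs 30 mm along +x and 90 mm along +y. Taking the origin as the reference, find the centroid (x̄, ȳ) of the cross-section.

x̄ = 54.69 mm, ȳ = 76.12 mm

Part | A | x̄ᵢ | ȳᵢ | A·x̄ᵢ | A·ȳᵢ
rectangular body | 12000.00 | 50.00 | 60.00 | 600000.00 | 720000.00
semicircular top | 3926.99 | 50.00 | 141.22 | 196349.54 | 554572.23
triangular fin | 1350.00 | 110.00 | 30.00 | 148500.00 | 40500.00
Σ | 17276.99 |  |  | 944849.54 | 1315072.23
x̄ = 944849.54 / 17276.99 = 54.69 mm
ȳ = 1315072.23 / 17276.99 = 76.12 mm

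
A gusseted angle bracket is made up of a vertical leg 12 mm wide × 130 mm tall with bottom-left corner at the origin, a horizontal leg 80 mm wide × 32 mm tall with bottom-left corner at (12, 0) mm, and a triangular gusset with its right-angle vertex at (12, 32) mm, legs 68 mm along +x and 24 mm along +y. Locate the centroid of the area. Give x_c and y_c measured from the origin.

x_c = 34.60 mm, y_c = 35.45 mm

vertical leg: A = 12 × 130 = 1560.00, centroid at (6.00, 65.00).
horizontal leg: A = 80 × 32 = 2560.00, centroid at (52.00, 16.00).
gusset: A = ½·68·24 = 816.00, centroid at (34.67, 40.00).
ΣA = 4936.00 mm²
ΣAx_c = (1560.00)(6.00) + (2560.00)(52.00) + (816.00)(34.67) = 170768.00 mm³
ΣAy_c = (1560.00)(65.00) + (2560.00)(16.00) + (816.00)(40.00) = 175000.00 mm³
x_c = 170768.00 / 4936.00 = 34.60 mm
y_c = 175000.00 / 4936.00 = 35.45 mm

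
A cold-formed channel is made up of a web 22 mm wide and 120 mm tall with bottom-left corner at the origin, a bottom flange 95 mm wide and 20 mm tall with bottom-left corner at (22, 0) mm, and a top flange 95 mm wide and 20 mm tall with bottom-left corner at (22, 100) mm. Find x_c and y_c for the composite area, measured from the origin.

web: A = 22 × 120 = 2640.00, centroid at (11.00, 60.00).
bottom flange: A = 95 × 20 = 1900.00, centroid at (69.50, 10.00).
top flange: A = 95 × 20 = 1900.00, centroid at (69.50, 110.00).
ΣA = 6440.00 mm², ΣAx_c = 293140.00 mm³, ΣAy_c = 386400.00 mm³.
x_c = 293140.00/6440.00 = 45.52 mm; y_c = 386400.00/6440.00 = 60.00 mm.

x_c = 45.52 mm, y_c = 60.00 mm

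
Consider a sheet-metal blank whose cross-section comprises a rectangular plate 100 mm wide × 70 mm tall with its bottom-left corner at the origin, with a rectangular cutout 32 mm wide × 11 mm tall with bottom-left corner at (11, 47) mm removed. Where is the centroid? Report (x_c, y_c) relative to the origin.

plate: A = 100 × 70 = 7000.00, centroid at (50.00, 35.00).
hole: A = −(32 × 11) = -352.00, centroid at (27.00, 52.50).
ΣA = 6648.00 mm²
ΣAx_c = (7000.00)(50.00) + (-352.00)(27.00) = 340496.00 mm³
ΣAy_c = (7000.00)(35.00) + (-352.00)(52.50) = 226520.00 mm³
x_c = 340496.00 / 6648.00 = 51.22 mm
y_c = 226520.00 / 6648.00 = 34.07 mm

x_c = 51.22 mm, y_c = 34.07 mm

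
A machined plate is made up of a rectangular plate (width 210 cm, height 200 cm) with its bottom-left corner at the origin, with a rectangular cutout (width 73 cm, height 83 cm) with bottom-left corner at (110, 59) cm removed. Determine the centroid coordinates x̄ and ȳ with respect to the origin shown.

x̄ = 98.00 cm, ȳ = 99.92 cm

Part | A | x̄ᵢ | ȳᵢ | A·x̄ᵢ | A·ȳᵢ
plate | 42000.00 | 105.00 | 100.00 | 4410000.00 | 4200000.00
hole | -6059.00 | 146.50 | 100.50 | -887643.50 | -608929.50
Σ | 35941.00 |  |  | 3522356.50 | 3591070.50
x̄ = 3522356.50 / 35941.00 = 98.00 cm
ȳ = 3591070.50 / 35941.00 = 99.92 cm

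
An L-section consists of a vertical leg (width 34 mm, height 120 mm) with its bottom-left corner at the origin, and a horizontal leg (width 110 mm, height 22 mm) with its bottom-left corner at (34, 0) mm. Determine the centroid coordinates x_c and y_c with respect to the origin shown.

vertical leg: A = 34 × 120 = 4080.00, centroid at (17.00, 60.00).
horizontal leg: A = 110 × 22 = 2420.00, centroid at (89.00, 11.00).
ΣA = 6500.00 mm², ΣAx_c = 284740.00 mm³, ΣAy_c = 271420.00 mm³.
x_c = 284740.00/6500.00 = 43.81 mm; y_c = 271420.00/6500.00 = 41.76 mm.

x_c = 43.81 mm, y_c = 41.76 mm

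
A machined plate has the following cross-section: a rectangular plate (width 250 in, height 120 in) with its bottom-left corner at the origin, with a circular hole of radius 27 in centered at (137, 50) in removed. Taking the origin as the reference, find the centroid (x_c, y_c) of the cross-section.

x_c = 124.01 in, y_c = 60.83 in

plate: A = 250 × 120 = 30000.00, centroid at (125.00, 60.00).
hole: A = −π·27² = -2290.22, centroid at (137.00, 50.00).
ΣA = 27709.78 in², ΣAx_c = 3436239.72 in³, ΣAy_c = 1685488.95 in³.
x_c = 3436239.72/27709.78 = 124.01 in; y_c = 1685488.95/27709.78 = 60.83 in.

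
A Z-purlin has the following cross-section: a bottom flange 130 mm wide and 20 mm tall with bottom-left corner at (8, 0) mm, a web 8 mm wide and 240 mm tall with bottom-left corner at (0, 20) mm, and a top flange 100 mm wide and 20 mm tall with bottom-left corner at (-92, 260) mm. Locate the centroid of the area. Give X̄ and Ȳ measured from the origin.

X̄ = 17.40 mm, Ȳ = 128.04 mm

bottom flange: A = 130 × 20 = 2600.00, centroid at (73.00, 10.00).
web: A = 8 × 240 = 1920.00, centroid at (4.00, 140.00).
top flange: A = 100 × 20 = 2000.00, centroid at (-42.00, 270.00).
ΣA = 6520.00 mm², ΣAX̄ = 113480.00 mm³, ΣAȲ = 834800.00 mm³.
X̄ = 113480.00/6520.00 = 17.40 mm; Ȳ = 834800.00/6520.00 = 128.04 mm.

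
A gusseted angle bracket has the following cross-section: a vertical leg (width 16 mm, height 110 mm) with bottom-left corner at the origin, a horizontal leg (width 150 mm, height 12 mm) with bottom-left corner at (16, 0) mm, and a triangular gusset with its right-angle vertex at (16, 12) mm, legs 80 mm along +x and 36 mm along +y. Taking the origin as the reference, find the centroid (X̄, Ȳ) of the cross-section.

vertical leg: A = 16 × 110 = 1760.00, centroid at (8.00, 55.00).
horizontal leg: A = 150 × 12 = 1800.00, centroid at (91.00, 6.00).
gusset: A = ½·80·36 = 1440.00, centroid at (42.67, 24.00).
ΣA = 5000.00 mm², ΣAX̄ = 239320.00 mm³, ΣAȲ = 142160.00 mm³.
X̄ = 239320.00/5000.00 = 47.86 mm; Ȳ = 142160.00/5000.00 = 28.43 mm.

X̄ = 47.86 mm, Ȳ = 28.43 mm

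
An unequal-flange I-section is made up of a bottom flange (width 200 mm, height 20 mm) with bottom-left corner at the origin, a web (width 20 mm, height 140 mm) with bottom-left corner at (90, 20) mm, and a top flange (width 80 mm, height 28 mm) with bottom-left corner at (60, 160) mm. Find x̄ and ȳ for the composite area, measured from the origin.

Part | A | x̄ᵢ | ȳᵢ | A·x̄ᵢ | A·ȳᵢ
bottom flange | 4000.00 | 100.00 | 10.00 | 400000.00 | 40000.00
web | 2800.00 | 100.00 | 90.00 | 280000.00 | 252000.00
top flange | 2240.00 | 100.00 | 174.00 | 224000.00 | 389760.00
Σ | 9040.00 |  |  | 904000.00 | 681760.00
x̄ = 904000.00 / 9040.00 = 100.00 mm
ȳ = 681760.00 / 9040.00 = 75.42 mm

x̄ = 100.00 mm, ȳ = 75.42 mm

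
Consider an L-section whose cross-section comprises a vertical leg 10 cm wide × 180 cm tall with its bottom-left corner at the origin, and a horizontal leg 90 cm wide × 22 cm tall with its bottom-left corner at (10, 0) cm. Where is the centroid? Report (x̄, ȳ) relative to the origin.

Part | A | x̄ᵢ | ȳᵢ | A·x̄ᵢ | A·ȳᵢ
vertical leg | 1800.00 | 5.00 | 90.00 | 9000.00 | 162000.00
horizontal leg | 1980.00 | 55.00 | 11.00 | 108900.00 | 21780.00
Σ | 3780.00 |  |  | 117900.00 | 183780.00
x̄ = 117900.00 / 3780.00 = 31.19 cm
ȳ = 183780.00 / 3780.00 = 48.62 cm

x̄ = 31.19 cm, ȳ = 48.62 cm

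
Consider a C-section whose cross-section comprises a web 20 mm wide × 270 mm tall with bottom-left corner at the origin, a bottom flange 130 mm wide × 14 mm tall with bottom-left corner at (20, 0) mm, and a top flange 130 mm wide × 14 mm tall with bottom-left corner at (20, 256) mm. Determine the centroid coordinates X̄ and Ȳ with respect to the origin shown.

Part | A | x̄ᵢ | ȳᵢ | A·x̄ᵢ | A·ȳᵢ
web | 5400.00 | 10.00 | 135.00 | 54000.00 | 729000.00
bottom flange | 1820.00 | 85.00 | 7.00 | 154700.00 | 12740.00
top flange | 1820.00 | 85.00 | 263.00 | 154700.00 | 478660.00
Σ | 9040.00 |  |  | 363400.00 | 1220400.00
X̄ = 363400.00 / 9040.00 = 40.20 mm
Ȳ = 1220400.00 / 9040.00 = 135.00 mm

X̄ = 40.20 mm, Ȳ = 135.00 mm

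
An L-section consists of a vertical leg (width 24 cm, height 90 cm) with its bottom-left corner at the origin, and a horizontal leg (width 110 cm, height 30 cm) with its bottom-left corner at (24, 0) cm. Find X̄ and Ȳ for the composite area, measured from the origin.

Part | A | x̄ᵢ | ȳᵢ | A·x̄ᵢ | A·ȳᵢ
vertical leg | 2160.00 | 12.00 | 45.00 | 25920.00 | 97200.00
horizontal leg | 3300.00 | 79.00 | 15.00 | 260700.00 | 49500.00
Σ | 5460.00 |  |  | 286620.00 | 146700.00
X̄ = 286620.00 / 5460.00 = 52.49 cm
Ȳ = 146700.00 / 5460.00 = 26.87 cm

X̄ = 52.49 cm, Ȳ = 26.87 cm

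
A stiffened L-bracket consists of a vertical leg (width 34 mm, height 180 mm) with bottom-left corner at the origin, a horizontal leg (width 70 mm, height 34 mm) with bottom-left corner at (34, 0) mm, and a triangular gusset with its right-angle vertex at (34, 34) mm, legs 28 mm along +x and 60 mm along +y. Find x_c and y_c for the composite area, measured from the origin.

x_c = 32.62 mm, y_c = 68.16 mm

vertical leg: A = 34 × 180 = 6120.00, centroid at (17.00, 90.00).
horizontal leg: A = 70 × 34 = 2380.00, centroid at (69.00, 17.00).
gusset: A = ½·28·60 = 840.00, centroid at (43.33, 54.00).
ΣA = 9340.00 mm²
ΣAx_c = (6120.00)(17.00) + (2380.00)(69.00) + (840.00)(43.33) = 304660.00 mm³
ΣAy_c = (6120.00)(90.00) + (2380.00)(17.00) + (840.00)(54.00) = 636620.00 mm³
x_c = 304660.00 / 9340.00 = 32.62 mm
y_c = 636620.00 / 9340.00 = 68.16 mm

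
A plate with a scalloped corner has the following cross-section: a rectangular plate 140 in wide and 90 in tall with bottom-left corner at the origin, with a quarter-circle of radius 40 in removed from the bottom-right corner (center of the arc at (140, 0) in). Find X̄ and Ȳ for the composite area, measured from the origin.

X̄ = 64.13 in, Ȳ = 48.10 in

plate: A = 140 × 90 = 12600.00, centroid at (70.00, 45.00).
removed quarter-circle: A = −¼π·40² = -1256.64, centroid at (123.02, 16.98).
ΣA = 11343.36 in²
ΣAX̄ = (12600.00)(70.00) + (-1256.64)(123.02) = 727404.14 in³
ΣAȲ = (12600.00)(45.00) + (-1256.64)(16.98) = 545666.67 in³
X̄ = 727404.14 / 11343.36 = 64.13 in
Ȳ = 545666.67 / 11343.36 = 48.10 in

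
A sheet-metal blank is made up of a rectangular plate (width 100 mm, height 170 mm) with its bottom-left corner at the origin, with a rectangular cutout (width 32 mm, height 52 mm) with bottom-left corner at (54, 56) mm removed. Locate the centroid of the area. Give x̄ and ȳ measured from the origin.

x̄ = 47.83 mm, ȳ = 85.33 mm

plate: A = 100 × 170 = 17000.00, centroid at (50.00, 85.00).
hole: A = −(32 × 52) = -1664.00, centroid at (70.00, 82.00).
ΣA = 15336.00 mm², ΣAx̄ = 733520.00 mm³, ΣAȳ = 1308552.00 mm³.
x̄ = 733520.00/15336.00 = 47.83 mm; ȳ = 1308552.00/15336.00 = 85.33 mm.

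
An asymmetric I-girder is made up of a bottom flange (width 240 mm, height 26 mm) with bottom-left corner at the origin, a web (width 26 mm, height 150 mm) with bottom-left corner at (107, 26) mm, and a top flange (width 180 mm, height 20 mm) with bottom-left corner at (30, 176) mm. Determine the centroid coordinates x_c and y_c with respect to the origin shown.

bottom flange: A = 240 × 26 = 6240.00, centroid at (120.00, 13.00).
web: A = 26 × 150 = 3900.00, centroid at (120.00, 101.00).
top flange: A = 180 × 20 = 3600.00, centroid at (120.00, 186.00).
ΣA = 13740.00 mm², ΣAx_c = 1648800.00 mm³, ΣAy_c = 1144620.00 mm³.
x_c = 1648800.00/13740.00 = 120.00 mm; y_c = 1144620.00/13740.00 = 83.31 mm.

x_c = 120.00 mm, y_c = 83.31 mm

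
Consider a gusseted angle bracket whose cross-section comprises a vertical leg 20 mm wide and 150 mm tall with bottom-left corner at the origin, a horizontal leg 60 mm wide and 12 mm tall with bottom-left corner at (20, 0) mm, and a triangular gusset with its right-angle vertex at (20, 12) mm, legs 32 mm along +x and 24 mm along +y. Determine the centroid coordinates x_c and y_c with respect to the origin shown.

x_c = 18.95 mm, y_c = 57.75 mm

vertical leg: A = 20 × 150 = 3000.00, centroid at (10.00, 75.00).
horizontal leg: A = 60 × 12 = 720.00, centroid at (50.00, 6.00).
gusset: A = ½·32·24 = 384.00, centroid at (30.67, 20.00).
ΣA = 4104.00 mm²
ΣAx_c = (3000.00)(10.00) + (720.00)(50.00) + (384.00)(30.67) = 77776.00 mm³
ΣAy_c = (3000.00)(75.00) + (720.00)(6.00) + (384.00)(20.00) = 237000.00 mm³
x_c = 77776.00 / 4104.00 = 18.95 mm
y_c = 237000.00 / 4104.00 = 57.75 mm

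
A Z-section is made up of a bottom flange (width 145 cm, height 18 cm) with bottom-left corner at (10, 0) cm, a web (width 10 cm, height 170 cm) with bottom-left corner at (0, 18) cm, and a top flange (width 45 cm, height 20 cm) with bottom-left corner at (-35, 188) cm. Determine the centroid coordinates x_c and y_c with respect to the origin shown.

Part | A | x̄ᵢ | ȳᵢ | A·x̄ᵢ | A·ȳᵢ
bottom flange | 2610.00 | 82.50 | 9.00 | 215325.00 | 23490.00
web | 1700.00 | 5.00 | 103.00 | 8500.00 | 175100.00
top flange | 900.00 | -12.50 | 198.00 | -11250.00 | 178200.00
Σ | 5210.00 |  |  | 212575.00 | 376790.00
x_c = 212575.00 / 5210.00 = 40.80 cm
y_c = 376790.00 / 5210.00 = 72.32 cm

x_c = 40.80 cm, y_c = 72.32 cm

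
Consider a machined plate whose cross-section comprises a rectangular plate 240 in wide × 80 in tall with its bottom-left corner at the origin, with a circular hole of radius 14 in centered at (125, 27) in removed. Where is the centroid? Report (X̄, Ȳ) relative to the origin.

plate: A = 240 × 80 = 19200.00, centroid at (120.00, 40.00).
hole: A = −π·14² = -615.75, centroid at (125.00, 27.00).
ΣA = 18584.25 in², ΣAX̄ = 2227030.98 in³, ΣAȲ = 751374.69 in³.
X̄ = 2227030.98/18584.25 = 119.83 in; Ȳ = 751374.69/18584.25 = 40.43 in.

X̄ = 119.83 in, Ȳ = 40.43 in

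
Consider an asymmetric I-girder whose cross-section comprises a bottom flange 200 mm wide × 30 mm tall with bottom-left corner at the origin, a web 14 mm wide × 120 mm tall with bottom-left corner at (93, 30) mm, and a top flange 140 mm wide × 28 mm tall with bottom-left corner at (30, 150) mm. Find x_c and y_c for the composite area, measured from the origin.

x_c = 100.00 mm, y_c = 76.21 mm

Part | A | x̄ᵢ | ȳᵢ | A·x̄ᵢ | A·ȳᵢ
bottom flange | 6000.00 | 100.00 | 15.00 | 600000.00 | 90000.00
web | 1680.00 | 100.00 | 90.00 | 168000.00 | 151200.00
top flange | 3920.00 | 100.00 | 164.00 | 392000.00 | 642880.00
Σ | 11600.00 |  |  | 1160000.00 | 884080.00
x_c = 1160000.00 / 11600.00 = 100.00 mm
y_c = 884080.00 / 11600.00 = 76.21 mm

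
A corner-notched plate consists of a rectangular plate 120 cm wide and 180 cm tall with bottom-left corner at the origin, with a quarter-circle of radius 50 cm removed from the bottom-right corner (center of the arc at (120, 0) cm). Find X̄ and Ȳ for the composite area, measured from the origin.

Part | A | x̄ᵢ | ȳᵢ | A·x̄ᵢ | A·ȳᵢ
plate | 21600.00 | 60.00 | 90.00 | 1296000.00 | 1944000.00
removed quarter-circle | -1963.50 | 98.78 | 21.22 | -193952.78 | -41666.67
Σ | 19636.50 |  |  | 1102047.22 | 1902333.33
X̄ = 1102047.22 / 19636.50 = 56.12 cm
Ȳ = 1902333.33 / 19636.50 = 96.88 cm

X̄ = 56.12 cm, Ȳ = 96.88 cm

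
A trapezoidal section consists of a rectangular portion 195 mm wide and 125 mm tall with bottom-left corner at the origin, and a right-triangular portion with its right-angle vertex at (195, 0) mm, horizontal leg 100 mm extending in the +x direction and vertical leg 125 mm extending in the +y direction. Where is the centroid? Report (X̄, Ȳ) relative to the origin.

X̄ = 124.20 mm, Ȳ = 58.25 mm

rectangular portion: A = 195 × 125 = 24375.00, centroid at (97.50, 62.50).
triangular portion: A = ½·100·125 = 6250.00, centroid at (228.33, 41.67).
ΣA = 30625.00 mm²
ΣAX̄ = (24375.00)(97.50) + (6250.00)(228.33) = 3803645.83 mm³
ΣAȲ = (24375.00)(62.50) + (6250.00)(41.67) = 1783854.17 mm³
X̄ = 3803645.83 / 30625.00 = 124.20 mm
Ȳ = 1783854.17 / 30625.00 = 58.25 mm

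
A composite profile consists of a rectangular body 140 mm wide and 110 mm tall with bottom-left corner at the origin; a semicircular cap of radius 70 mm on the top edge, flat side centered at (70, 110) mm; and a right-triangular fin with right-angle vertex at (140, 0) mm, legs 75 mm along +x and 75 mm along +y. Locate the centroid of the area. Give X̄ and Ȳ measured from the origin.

X̄ = 80.31 mm, Ȳ = 76.91 mm

rectangular body: A = 140 × 110 = 15400.00, centroid at (70.00, 55.00).
semicircular top: A = ½π·70² = 7696.90, centroid at (70.00, 139.71).
triangular fin: A = ½·75·75 = 2812.50, centroid at (165.00, 25.00).
ΣA = 25909.40 mm², ΣAX̄ = 2080845.64 mm³, ΣAȲ = 1992638.39 mm³.
X̄ = 2080845.64/25909.40 = 80.31 mm; Ȳ = 1992638.39/25909.40 = 76.91 mm.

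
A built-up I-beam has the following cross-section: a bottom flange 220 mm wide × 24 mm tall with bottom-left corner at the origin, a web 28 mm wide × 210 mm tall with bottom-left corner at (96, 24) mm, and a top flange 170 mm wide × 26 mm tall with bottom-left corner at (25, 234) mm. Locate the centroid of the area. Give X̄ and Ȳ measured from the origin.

Part | A | x̄ᵢ | ȳᵢ | A·x̄ᵢ | A·ȳᵢ
bottom flange | 5280.00 | 110.00 | 12.00 | 580800.00 | 63360.00
web | 5880.00 | 110.00 | 129.00 | 646800.00 | 758520.00
top flange | 4420.00 | 110.00 | 247.00 | 486200.00 | 1091740.00
Σ | 15580.00 |  |  | 1713800.00 | 1913620.00
X̄ = 1713800.00 / 15580.00 = 110.00 mm
Ȳ = 1913620.00 / 15580.00 = 122.83 mm

X̄ = 110.00 mm, Ȳ = 122.83 mm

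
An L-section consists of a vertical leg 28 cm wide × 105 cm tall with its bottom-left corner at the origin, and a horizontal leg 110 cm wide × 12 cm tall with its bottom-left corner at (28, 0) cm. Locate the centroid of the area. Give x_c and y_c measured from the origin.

x_c = 35.38 cm, y_c = 38.09 cm

vertical leg: A = 28 × 105 = 2940.00, centroid at (14.00, 52.50).
horizontal leg: A = 110 × 12 = 1320.00, centroid at (83.00, 6.00).
ΣA = 4260.00 cm²
ΣAx_c = (2940.00)(14.00) + (1320.00)(83.00) = 150720.00 cm³
ΣAy_c = (2940.00)(52.50) + (1320.00)(6.00) = 162270.00 cm³
x_c = 150720.00 / 4260.00 = 35.38 cm
y_c = 162270.00 / 4260.00 = 38.09 cm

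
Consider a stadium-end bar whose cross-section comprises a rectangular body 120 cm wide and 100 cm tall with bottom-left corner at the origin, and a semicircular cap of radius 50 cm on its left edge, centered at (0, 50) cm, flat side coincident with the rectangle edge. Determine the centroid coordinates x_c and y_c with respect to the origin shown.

x_c = 39.97 cm, y_c = 50.00 cm

Part | A | x̄ᵢ | ȳᵢ | A·x̄ᵢ | A·ȳᵢ
rectangular body | 12000.00 | 60.00 | 50.00 | 720000.00 | 600000.00
semicircular end | 3926.99 | -21.22 | 50.00 | -83333.33 | 196349.54
Σ | 15926.99 |  |  | 636666.67 | 796349.54
x_c = 636666.67 / 15926.99 = 39.97 cm
y_c = 796349.54 / 15926.99 = 50.00 cm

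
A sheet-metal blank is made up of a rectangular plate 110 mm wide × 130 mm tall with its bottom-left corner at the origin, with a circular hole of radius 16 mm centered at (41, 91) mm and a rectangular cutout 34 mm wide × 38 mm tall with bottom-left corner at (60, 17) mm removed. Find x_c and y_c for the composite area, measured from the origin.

plate: A = 110 × 130 = 14300.00, centroid at (55.00, 65.00).
hole 1: A = −π·16² = -804.25, centroid at (41.00, 91.00).
hole 2: A = −(34 × 38) = -1292.00, centroid at (77.00, 36.00).
ΣA = 12203.75 mm²
ΣAx_c = (14300.00)(55.00) + (-804.25)(41.00) + (-1292.00)(77.00) = 654041.84 mm³
ΣAy_c = (14300.00)(65.00) + (-804.25)(91.00) + (-1292.00)(36.00) = 809801.46 mm³
x_c = 654041.84 / 12203.75 = 53.59 mm
y_c = 809801.46 / 12203.75 = 66.36 mm

x_c = 53.59 mm, y_c = 66.36 mm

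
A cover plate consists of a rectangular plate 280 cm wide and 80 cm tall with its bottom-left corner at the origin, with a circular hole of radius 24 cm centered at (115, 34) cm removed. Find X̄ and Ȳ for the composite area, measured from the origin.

X̄ = 142.20 cm, Ȳ = 40.53 cm

plate: A = 280 × 80 = 22400.00, centroid at (140.00, 40.00).
hole: A = −π·24² = -1809.56, centroid at (115.00, 34.00).
ΣA = 20590.44 cm², ΣAX̄ = 2927900.90 cm³, ΣAȲ = 834475.05 cm³.
X̄ = 2927900.90/20590.44 = 142.20 cm; Ȳ = 834475.05/20590.44 = 40.53 cm.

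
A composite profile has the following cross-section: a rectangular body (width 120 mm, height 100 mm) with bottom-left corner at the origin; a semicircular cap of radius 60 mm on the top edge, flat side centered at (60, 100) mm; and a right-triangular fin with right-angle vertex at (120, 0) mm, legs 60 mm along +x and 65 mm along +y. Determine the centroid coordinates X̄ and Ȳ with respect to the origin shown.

X̄ = 67.96 mm, Ȳ = 68.95 mm

rectangular body: A = 120 × 100 = 12000.00, centroid at (60.00, 50.00).
semicircular top: A = ½π·60² = 5654.87, centroid at (60.00, 125.46).
triangular fin: A = ½·60·65 = 1950.00, centroid at (140.00, 21.67).
ΣA = 19604.87 mm², ΣAX̄ = 1332292.01 mm³, ΣAȲ = 1351736.68 mm³.
X̄ = 1332292.01/19604.87 = 67.96 mm; Ȳ = 1351736.68/19604.87 = 68.95 mm.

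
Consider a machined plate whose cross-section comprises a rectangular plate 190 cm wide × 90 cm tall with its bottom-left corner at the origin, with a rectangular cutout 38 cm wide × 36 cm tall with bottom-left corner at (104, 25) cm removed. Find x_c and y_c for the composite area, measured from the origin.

plate: A = 190 × 90 = 17100.00, centroid at (95.00, 45.00).
hole: A = −(38 × 36) = -1368.00, centroid at (123.00, 43.00).
ΣA = 15732.00 cm²
ΣAx_c = (17100.00)(95.00) + (-1368.00)(123.00) = 1456236.00 cm³
ΣAy_c = (17100.00)(45.00) + (-1368.00)(43.00) = 710676.00 cm³
x_c = 1456236.00 / 15732.00 = 92.57 cm
y_c = 710676.00 / 15732.00 = 45.17 cm

x_c = 92.57 cm, y_c = 45.17 cm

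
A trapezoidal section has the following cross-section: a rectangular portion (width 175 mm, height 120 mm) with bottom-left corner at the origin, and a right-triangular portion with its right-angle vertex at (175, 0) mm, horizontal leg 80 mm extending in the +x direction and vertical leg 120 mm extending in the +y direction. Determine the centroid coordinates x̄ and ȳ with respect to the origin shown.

rectangular portion: A = 175 × 120 = 21000.00, centroid at (87.50, 60.00).
triangular portion: A = ½·80·120 = 4800.00, centroid at (201.67, 40.00).
ΣA = 25800.00 mm², ΣAx̄ = 2805500.00 mm³, ΣAȳ = 1452000.00 mm³.
x̄ = 2805500.00/25800.00 = 108.74 mm; ȳ = 1452000.00/25800.00 = 56.28 mm.

x̄ = 108.74 mm, ȳ = 56.28 mm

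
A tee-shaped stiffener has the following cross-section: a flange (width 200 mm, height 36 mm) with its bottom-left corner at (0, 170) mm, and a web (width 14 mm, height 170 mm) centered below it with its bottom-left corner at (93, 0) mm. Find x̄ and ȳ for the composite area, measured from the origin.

x̄ = 100.00 mm, ȳ = 162.41 mm

web: A = 14 × 170 = 2380.00, centroid at (100.00, 85.00).
flange: A = 200 × 36 = 7200.00, centroid at (100.00, 188.00).
ΣA = 9580.00 mm², ΣAx̄ = 958000.00 mm³, ΣAȳ = 1555900.00 mm³.
x̄ = 958000.00/9580.00 = 100.00 mm; ȳ = 1555900.00/9580.00 = 162.41 mm.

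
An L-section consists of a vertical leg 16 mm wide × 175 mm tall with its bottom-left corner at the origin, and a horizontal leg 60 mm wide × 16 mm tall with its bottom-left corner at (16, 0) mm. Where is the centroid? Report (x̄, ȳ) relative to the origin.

x̄ = 17.70 mm, ȳ = 67.20 mm

vertical leg: A = 16 × 175 = 2800.00, centroid at (8.00, 87.50).
horizontal leg: A = 60 × 16 = 960.00, centroid at (46.00, 8.00).
ΣA = 3760.00 mm², ΣAx̄ = 66560.00 mm³, ΣAȳ = 252680.00 mm³.
x̄ = 66560.00/3760.00 = 17.70 mm; ȳ = 252680.00/3760.00 = 67.20 mm.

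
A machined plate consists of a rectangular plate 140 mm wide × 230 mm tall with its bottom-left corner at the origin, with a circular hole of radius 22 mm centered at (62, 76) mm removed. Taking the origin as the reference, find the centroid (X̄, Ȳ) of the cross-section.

X̄ = 70.40 mm, Ȳ = 116.93 mm

plate: A = 140 × 230 = 32200.00, centroid at (70.00, 115.00).
hole: A = −π·22² = -1520.53, centroid at (62.00, 76.00).
ΣA = 30679.47 mm²
ΣAX̄ = (32200.00)(70.00) + (-1520.53)(62.00) = 2159727.09 mm³
ΣAȲ = (32200.00)(115.00) + (-1520.53)(76.00) = 3587439.66 mm³
X̄ = 2159727.09 / 30679.47 = 70.40 mm
Ȳ = 3587439.66 / 30679.47 = 116.93 mm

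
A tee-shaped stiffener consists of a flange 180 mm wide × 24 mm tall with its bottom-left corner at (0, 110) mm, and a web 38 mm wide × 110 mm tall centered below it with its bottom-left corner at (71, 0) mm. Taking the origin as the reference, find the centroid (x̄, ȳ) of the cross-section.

x̄ = 90.00 mm, ȳ = 89.05 mm

web: A = 38 × 110 = 4180.00, centroid at (90.00, 55.00).
flange: A = 180 × 24 = 4320.00, centroid at (90.00, 122.00).
ΣA = 8500.00 mm²
ΣAx̄ = (4180.00)(90.00) + (4320.00)(90.00) = 765000.00 mm³
ΣAȳ = (4180.00)(55.00) + (4320.00)(122.00) = 756940.00 mm³
x̄ = 765000.00 / 8500.00 = 90.00 mm
ȳ = 756940.00 / 8500.00 = 89.05 mm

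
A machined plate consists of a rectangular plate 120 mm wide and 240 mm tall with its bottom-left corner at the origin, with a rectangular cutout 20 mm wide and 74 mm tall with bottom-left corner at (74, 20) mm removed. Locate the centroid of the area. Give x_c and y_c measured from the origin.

x_c = 58.70 mm, y_c = 123.41 mm

plate: A = 120 × 240 = 28800.00, centroid at (60.00, 120.00).
hole: A = −(20 × 74) = -1480.00, centroid at (84.00, 57.00).
ΣA = 27320.00 mm²
ΣAx_c = (28800.00)(60.00) + (-1480.00)(84.00) = 1603680.00 mm³
ΣAy_c = (28800.00)(120.00) + (-1480.00)(57.00) = 3371640.00 mm³
x_c = 1603680.00 / 27320.00 = 58.70 mm
y_c = 3371640.00 / 27320.00 = 123.41 mm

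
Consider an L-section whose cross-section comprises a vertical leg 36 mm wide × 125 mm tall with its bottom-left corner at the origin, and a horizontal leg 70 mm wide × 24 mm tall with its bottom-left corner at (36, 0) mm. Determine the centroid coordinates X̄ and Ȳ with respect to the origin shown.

Part | A | x̄ᵢ | ȳᵢ | A·x̄ᵢ | A·ȳᵢ
vertical leg | 4500.00 | 18.00 | 62.50 | 81000.00 | 281250.00
horizontal leg | 1680.00 | 71.00 | 12.00 | 119280.00 | 20160.00
Σ | 6180.00 |  |  | 200280.00 | 301410.00
X̄ = 200280.00 / 6180.00 = 32.41 mm
Ȳ = 301410.00 / 6180.00 = 48.77 mm

X̄ = 32.41 mm, Ȳ = 48.77 mm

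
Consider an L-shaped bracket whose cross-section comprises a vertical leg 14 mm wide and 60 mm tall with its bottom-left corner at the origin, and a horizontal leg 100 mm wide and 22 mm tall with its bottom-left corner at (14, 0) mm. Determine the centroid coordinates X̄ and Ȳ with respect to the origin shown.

X̄ = 48.25 mm, Ȳ = 16.25 mm

vertical leg: A = 14 × 60 = 840.00, centroid at (7.00, 30.00).
horizontal leg: A = 100 × 22 = 2200.00, centroid at (64.00, 11.00).
ΣA = 3040.00 mm², ΣAX̄ = 146680.00 mm³, ΣAȲ = 49400.00 mm³.
X̄ = 146680.00/3040.00 = 48.25 mm; Ȳ = 49400.00/3040.00 = 16.25 mm.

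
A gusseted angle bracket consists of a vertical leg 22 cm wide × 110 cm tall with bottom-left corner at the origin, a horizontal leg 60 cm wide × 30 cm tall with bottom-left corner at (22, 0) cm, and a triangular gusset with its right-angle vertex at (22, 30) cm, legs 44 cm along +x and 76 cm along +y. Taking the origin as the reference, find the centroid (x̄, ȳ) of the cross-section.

Part | A | x̄ᵢ | ȳᵢ | A·x̄ᵢ | A·ȳᵢ
vertical leg | 2420.00 | 11.00 | 55.00 | 26620.00 | 133100.00
horizontal leg | 1800.00 | 52.00 | 15.00 | 93600.00 | 27000.00
gusset | 1672.00 | 36.67 | 55.33 | 61306.67 | 92517.33
Σ | 5892.00 |  |  | 181526.67 | 252617.33
x̄ = 181526.67 / 5892.00 = 30.81 cm
ȳ = 252617.33 / 5892.00 = 42.87 cm

x̄ = 30.81 cm, ȳ = 42.87 cm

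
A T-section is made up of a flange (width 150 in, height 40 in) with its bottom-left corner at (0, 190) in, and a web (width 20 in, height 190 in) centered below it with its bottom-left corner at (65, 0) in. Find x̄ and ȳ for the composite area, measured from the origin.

x̄ = 75.00 in, ȳ = 165.41 in

Part | A | x̄ᵢ | ȳᵢ | A·x̄ᵢ | A·ȳᵢ
web | 3800.00 | 75.00 | 95.00 | 285000.00 | 361000.00
flange | 6000.00 | 75.00 | 210.00 | 450000.00 | 1260000.00
Σ | 9800.00 |  |  | 735000.00 | 1621000.00
x̄ = 735000.00 / 9800.00 = 75.00 in
ȳ = 1621000.00 / 9800.00 = 165.41 in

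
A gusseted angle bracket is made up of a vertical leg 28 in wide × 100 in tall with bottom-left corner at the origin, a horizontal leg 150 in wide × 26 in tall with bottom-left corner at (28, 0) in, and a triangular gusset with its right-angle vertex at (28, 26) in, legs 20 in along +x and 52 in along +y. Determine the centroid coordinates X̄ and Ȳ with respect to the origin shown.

Part | A | x̄ᵢ | ȳᵢ | A·x̄ᵢ | A·ȳᵢ
vertical leg | 2800.00 | 14.00 | 50.00 | 39200.00 | 140000.00
horizontal leg | 3900.00 | 103.00 | 13.00 | 401700.00 | 50700.00
gusset | 520.00 | 34.67 | 43.33 | 18026.67 | 22533.33
Σ | 7220.00 |  |  | 458926.67 | 213233.33
X̄ = 458926.67 / 7220.00 = 63.56 in
Ȳ = 213233.33 / 7220.00 = 29.53 in

X̄ = 63.56 in, Ȳ = 29.53 in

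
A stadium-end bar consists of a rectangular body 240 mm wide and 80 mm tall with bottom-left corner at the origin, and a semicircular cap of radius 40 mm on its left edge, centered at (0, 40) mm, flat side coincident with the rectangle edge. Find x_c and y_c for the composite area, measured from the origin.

rectangular body: A = 240 × 80 = 19200.00, centroid at (120.00, 40.00).
semicircular end: A = ½π·40² = 2513.27, centroid at (-16.98, 40.00).
ΣA = 21713.27 mm², ΣAx_c = 2261333.33 mm³, ΣAy_c = 868530.96 mm³.
x_c = 2261333.33/21713.27 = 104.15 mm; y_c = 868530.96/21713.27 = 40.00 mm.

x_c = 104.15 mm, y_c = 40.00 mm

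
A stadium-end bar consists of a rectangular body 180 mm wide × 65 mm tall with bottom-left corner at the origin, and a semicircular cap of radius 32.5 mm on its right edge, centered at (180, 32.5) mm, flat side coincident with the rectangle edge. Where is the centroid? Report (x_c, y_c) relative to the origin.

rectangular body: A = 180 × 65 = 11700.00, centroid at (90.00, 32.50).
semicircular end: A = ½π·32.5² = 1659.15, centroid at (193.79, 32.50).
ΣA = 13359.15 mm², ΣAx_c = 1374533.07 mm³, ΣAy_c = 434172.49 mm³.
x_c = 1374533.07/13359.15 = 102.89 mm; y_c = 434172.49/13359.15 = 32.50 mm.

x_c = 102.89 mm, y_c = 32.50 mm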